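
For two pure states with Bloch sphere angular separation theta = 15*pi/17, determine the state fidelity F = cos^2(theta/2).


For states separated by angle theta on Bloch sphere:
F = cos^2(theta/2)
theta = 15*pi/17 = 2.7720
theta/2 = 1.3860
cos(theta/2) = 0.1837
F = 0.0338

0.0338


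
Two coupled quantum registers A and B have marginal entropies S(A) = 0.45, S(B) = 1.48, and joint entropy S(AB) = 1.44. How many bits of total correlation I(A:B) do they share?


I(A:B) = S(A) + S(B) - S(AB)
= 0.45 + 1.48 - 1.44
= 0.4900

0.4900


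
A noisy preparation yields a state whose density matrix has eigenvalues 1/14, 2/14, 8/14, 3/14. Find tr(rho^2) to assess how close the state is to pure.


tr(rho^2) = sum of eigenvalues squared
= (1/14)^2 + (2/14)^2 + (8/14)^2 + (3/14)^2
= (1 + 4 + 64 + 9) / 196
= 78/196
= 0.3980

0.3980


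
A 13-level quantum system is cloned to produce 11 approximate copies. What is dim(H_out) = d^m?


Output space = H^(tensor 11) where dim(H) = 13
dim = 13^11
= 169 (after 2 factors)
= 2197 (after 3 factors)
= 28561 (after 4 factors)
= 371293 (after 5 factors)
= 4826809 (after 6 factors)
= 62748517 (after 7 factors)
= 815730721 (after 8 factors)
= 10604499373 (after 9 factors)
= 137858491849 (after 10 factors)
= 1792160394037 (after 11 factors)
= 1792160394037

1792160394037


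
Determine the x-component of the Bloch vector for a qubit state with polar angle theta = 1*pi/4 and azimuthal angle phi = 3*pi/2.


theta = 0.7854, phi = 4.7124
r_x = sin(theta)*cos(phi) = 0.7071 * 0.0000
r_x = 0.0000

0.0000


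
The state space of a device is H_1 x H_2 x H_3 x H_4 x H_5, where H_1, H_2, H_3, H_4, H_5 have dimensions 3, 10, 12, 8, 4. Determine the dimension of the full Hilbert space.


dim(H_1 x H_2 x H_3 x H_4 x H_5) = 3 * 10 * 12 * 8 * 4
= 30 * 12 * 8 * 4
= 360 * 8 * 4
= 2880 * 4
= 11520

11520


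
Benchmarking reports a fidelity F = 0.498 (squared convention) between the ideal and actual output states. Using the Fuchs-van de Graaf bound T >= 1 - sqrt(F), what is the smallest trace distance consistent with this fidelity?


Fuchs-van de Graaf (squared-fidelity convention): 1 - sqrt(F) <= T <= sqrt(1 - F).
Lower bound: T >= 1 - sqrt(F)
sqrt(F) = sqrt(0.498) = 0.7057
T >= 1 - 0.7057
T >= 0.2943

0.2943


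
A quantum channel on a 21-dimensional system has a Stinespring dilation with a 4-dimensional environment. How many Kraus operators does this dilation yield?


Tracing out the environment in an orthonormal basis {|i>_E} gives Kraus operators K_i = <i|_E U |0>_E.
Number of Kraus operators = dim(H_env) = d_env
= 4

4


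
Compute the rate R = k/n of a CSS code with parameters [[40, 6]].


Code rate R = k/n
= 6/40
= 0.1500

0.1500


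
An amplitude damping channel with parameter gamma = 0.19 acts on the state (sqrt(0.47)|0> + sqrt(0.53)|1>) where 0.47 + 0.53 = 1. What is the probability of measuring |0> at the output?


For amplitude damping with parameter gamma on state sqrt(a)|0> + sqrt(b)|1>:
alpha^2 = 0.47, beta^2 = 0.53
P(|0>) = alpha^2 + gamma * beta^2
= 0.47 + 0.19 * 0.53
= 0.47 + 0.1007
= 0.5707

0.5707


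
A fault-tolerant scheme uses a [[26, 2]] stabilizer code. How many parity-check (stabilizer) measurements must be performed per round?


For an [[n,k]] stabilizer code:
Number of stabilizer generators = n - k
= 26 - 2
= 24

24


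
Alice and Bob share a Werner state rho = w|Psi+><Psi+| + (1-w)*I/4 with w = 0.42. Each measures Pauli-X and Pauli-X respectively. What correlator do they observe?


|Psi+> = (|01> + |10>)/sqrt(2)
For the pure Bell state, <X_A X_B> = +1 (Bell-state Pauli correlator).
The maximally-mixed part I/4 has tr(I/4 * P tensor P) = 0 for any traceless Pauli P.
So <X_A X_B>_rho = w * (+1) + (1 - w) * 0
= 0.42 * (+1)
= 0.4200

0.4200


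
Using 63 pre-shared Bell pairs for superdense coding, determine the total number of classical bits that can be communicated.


Superdense coding allows 2 classical bits per shared entangled pair.
63 pair(s) -> 2 * 63 = 126 classical bits

126


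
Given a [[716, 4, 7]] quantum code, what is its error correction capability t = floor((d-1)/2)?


Code parameters: [[716, 4, 7]], distance d = 7.
Number of correctable errors = floor((d-1)/2)
= floor((7 - 1)/2)
= floor(6/2)
= 3

3


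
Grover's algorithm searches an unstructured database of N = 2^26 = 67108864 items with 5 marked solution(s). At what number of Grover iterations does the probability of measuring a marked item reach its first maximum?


After j Grover iterations the success probability is P(j) = sin^2((2j+1)*theta), where sin(theta) = sqrt(k/N).
N = 2^26 = 67108864, k = 5
sin(theta) = sqrt(k/N) = 0.0002729575168
theta = arcsin(sqrt(k/N)) = 0.0002729575202 rad
P(j) reaches its first maximum when (2j+1)*theta is as close as possible to pi/2, i.e. j = round(pi/(4*theta) - 1/2).
pi/(4*theta) - 1/2 = 2876.8641
(For comparison, the common estimate pi/4 * sqrt(N/k) = 2877.3641; the exact maximiser is used here.)
Optimal iterations = 2877

2877


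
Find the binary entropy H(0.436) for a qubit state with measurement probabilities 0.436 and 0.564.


S = -p*log2(p) - (1-p)*log2(1-p)
p = 0.4360, 1-p = 0.5640
= -0.4360 * log2(0.4360) - 0.5640 * log2(0.5640)
= -(-0.5222) - (-0.4660)
= 0.9881

0.9881


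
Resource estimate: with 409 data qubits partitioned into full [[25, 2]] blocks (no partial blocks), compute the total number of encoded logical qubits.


Each code block uses 25 physical qubits for 2 logical qubit(s).
Number of complete blocks = floor(409 / 25) = 16
Logical qubits = 16 * 2
= 32

32


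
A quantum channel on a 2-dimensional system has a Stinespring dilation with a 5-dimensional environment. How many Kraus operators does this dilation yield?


Tracing out the environment in an orthonormal basis {|i>_E} gives Kraus operators K_i = <i|_E U |0>_E.
Number of Kraus operators = dim(H_env) = d_env
= 5

5


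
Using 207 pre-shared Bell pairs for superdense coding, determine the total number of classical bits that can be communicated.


Superdense coding allows 2 classical bits per shared entangled pair.
207 pair(s) -> 2 * 207 = 414 classical bits

414


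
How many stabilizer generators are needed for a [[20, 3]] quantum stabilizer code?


For an [[n,k]] stabilizer code:
Number of stabilizer generators = n - k
= 20 - 3
= 17

17


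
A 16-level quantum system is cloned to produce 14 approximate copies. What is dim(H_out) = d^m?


Output space = H^(tensor 14) where dim(H) = 16
dim = 16^14
= 256 (after 2 factors)
= 4096 (after 3 factors)
= 65536 (after 4 factors)
= 1048576 (after 5 factors)
= 16777216 (after 6 factors)
= 268435456 (after 7 factors)
= 4294967296 (after 8 factors)
= 68719476736 (after 9 factors)
= 1099511627776 (after 10 factors)
= 17592186044416 (after 11 factors)
= 281474976710656 (after 12 factors)
= 4503599627370496 (after 13 factors)
= 72057594037927936 (after 14 factors)
= 72057594037927936

72057594037927936


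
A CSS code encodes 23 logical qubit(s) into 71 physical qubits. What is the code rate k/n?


Code rate R = k/n
= 23/71
= 0.3239

0.3239


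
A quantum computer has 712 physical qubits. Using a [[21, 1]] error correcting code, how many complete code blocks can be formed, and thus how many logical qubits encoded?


Each code block uses 21 physical qubits for 1 logical qubit(s).
Number of complete blocks = floor(712 / 21) = 33
Logical qubits = 33 * 1
= 33

33


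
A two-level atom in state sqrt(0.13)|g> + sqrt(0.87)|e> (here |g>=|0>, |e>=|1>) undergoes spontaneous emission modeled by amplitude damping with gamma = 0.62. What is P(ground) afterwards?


For amplitude damping with parameter gamma on state sqrt(a)|0> + sqrt(b)|1>:
alpha^2 = 0.13, beta^2 = 0.87
P(|0>) = alpha^2 + gamma * beta^2
= 0.13 + 0.62 * 0.87
= 0.13 + 0.5394
= 0.6694

0.6694


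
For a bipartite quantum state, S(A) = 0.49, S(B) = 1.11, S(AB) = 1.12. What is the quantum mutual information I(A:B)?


I(A:B) = S(A) + S(B) - S(AB)
= 0.49 + 1.11 - 1.12
= 0.4800

0.4800


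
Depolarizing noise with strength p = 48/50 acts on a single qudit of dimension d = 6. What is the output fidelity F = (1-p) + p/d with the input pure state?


F = (1-p) + p/d
= (1 - 0.9600) + 0.9600/6
= 0.0400 + 0.1600
= 0.2000

0.2000


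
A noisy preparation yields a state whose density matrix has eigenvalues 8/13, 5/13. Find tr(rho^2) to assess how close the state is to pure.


tr(rho^2) = sum of eigenvalues squared
= (8/13)^2 + (5/13)^2
= (64 + 25) / 169
= 89/169
= 0.5266

0.5266


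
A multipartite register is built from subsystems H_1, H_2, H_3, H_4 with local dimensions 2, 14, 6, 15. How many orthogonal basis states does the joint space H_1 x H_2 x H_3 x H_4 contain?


dim(H_1 x H_2 x H_3 x H_4) = 2 * 14 * 6 * 15
= 28 * 6 * 15
= 168 * 15
= 2520

2520


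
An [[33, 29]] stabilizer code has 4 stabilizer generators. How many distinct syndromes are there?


Each stabilizer generator gives a binary (+1 or -1) measurement outcome.
With 4 independent generators:
Total syndromes = 2^4
= 16

16


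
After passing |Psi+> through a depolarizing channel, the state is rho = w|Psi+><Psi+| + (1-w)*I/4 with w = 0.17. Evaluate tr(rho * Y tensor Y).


|Psi+> = (|01> + |10>)/sqrt(2)
For the pure Bell state, <Y_A Y_B> = +1 (Bell-state Pauli correlator).
The maximally-mixed part I/4 has tr(I/4 * P tensor P) = 0 for any traceless Pauli P.
So <Y_A Y_B>_rho = w * (+1) + (1 - w) * 0
= 0.17 * (+1)
= 0.1700

0.1700


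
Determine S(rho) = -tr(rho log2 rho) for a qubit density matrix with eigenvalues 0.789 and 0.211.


S = -p*log2(p) - (1-p)*log2(1-p)
p = 0.7890, 1-p = 0.2110
= -0.7890 * log2(0.7890) - 0.2110 * log2(0.2110)
= -(-0.2698) - (-0.4736)
= 0.7434

0.7434


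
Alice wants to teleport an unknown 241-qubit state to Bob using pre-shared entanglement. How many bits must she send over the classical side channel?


Quantum teleportation requires 2 classical bits per qubit teleported.
241 qubit(s) -> 2 * 241 = 482 classical bits

482


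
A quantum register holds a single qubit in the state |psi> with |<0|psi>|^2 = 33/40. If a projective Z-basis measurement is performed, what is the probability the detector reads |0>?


|alpha|^2 = 33/40 = 0.8250
|beta|^2 = 1 - 33/40 = 7/40 = 0.1750
P(|0>) = |alpha|^2 = 0.8250

0.8250


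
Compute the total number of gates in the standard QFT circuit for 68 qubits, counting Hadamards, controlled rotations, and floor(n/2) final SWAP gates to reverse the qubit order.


Hadamard gates: 68
Controlled rotations: n*(n-1)/2 = 68*67/2 = 2278
SWAP gates: floor(n/2) = floor(68/2) = 34
Total = 68 + 2278 + 34
= 2380

2380


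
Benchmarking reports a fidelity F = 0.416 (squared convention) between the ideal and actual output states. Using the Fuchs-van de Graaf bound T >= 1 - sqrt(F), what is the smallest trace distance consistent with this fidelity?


Fuchs-van de Graaf (squared-fidelity convention): 1 - sqrt(F) <= T <= sqrt(1 - F).
Lower bound: T >= 1 - sqrt(F)
sqrt(F) = sqrt(0.416) = 0.6450
T >= 1 - 0.6450
T >= 0.3550

0.3550


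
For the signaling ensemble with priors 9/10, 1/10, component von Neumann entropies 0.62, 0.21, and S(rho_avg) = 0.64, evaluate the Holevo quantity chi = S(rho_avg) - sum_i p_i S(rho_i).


chi = S(rho) - sum_i p_i * S(rho_i)
Weighted entropy = 9/10 * 0.62 + 1/10 * 0.21
= 0.5790
chi = 0.64 - 0.5790
= 0.0610

0.0610


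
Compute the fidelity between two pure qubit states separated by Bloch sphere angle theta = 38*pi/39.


For states separated by angle theta on Bloch sphere:
F = cos^2(theta/2)
theta = 38*pi/39 = 3.0610
theta/2 = 1.5305
cos(theta/2) = 0.0403
F = 0.0016

0.0016


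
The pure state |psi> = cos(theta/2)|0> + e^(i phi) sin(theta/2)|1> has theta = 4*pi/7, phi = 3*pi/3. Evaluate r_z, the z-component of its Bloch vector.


theta = 1.7952, phi = 3.1416
r_z = cos(theta) = -0.2225

-0.2225


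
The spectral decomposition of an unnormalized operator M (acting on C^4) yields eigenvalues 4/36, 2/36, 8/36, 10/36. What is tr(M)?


tr(M) = sum of eigenvalues
= 4/36 + 2/36 + 8/36 + 10/36
= 24/36
= 0.6667

0.6667


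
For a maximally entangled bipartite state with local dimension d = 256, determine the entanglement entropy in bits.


For a maximally entangled state in d x d:
S = log2(d) = log2(256)
= 8.0000

8.0000


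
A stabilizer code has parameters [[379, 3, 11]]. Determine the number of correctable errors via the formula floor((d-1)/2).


Code parameters: [[379, 3, 11]], distance d = 11.
Number of correctable errors = floor((d-1)/2)
= floor((11 - 1)/2)
= floor(10/2)
= 5

5


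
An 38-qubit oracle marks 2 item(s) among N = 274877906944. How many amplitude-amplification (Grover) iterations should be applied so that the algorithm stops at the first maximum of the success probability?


After j Grover iterations the success probability is P(j) = sin^2((2j+1)*theta), where sin(theta) = sqrt(k/N).
N = 2^38 = 274877906944, k = 2
sin(theta) = sqrt(k/N) = 2.697398305e-06
theta = arcsin(sqrt(k/N)) = 2.697398305e-06 rad
P(j) reaches its first maximum when (2j+1)*theta is as close as possible to pi/2, i.e. j = round(pi/(4*theta) - 1/2).
pi/(4*theta) - 1/2 = 291168.2762
(For comparison, the common estimate pi/4 * sqrt(N/k) = 291168.7762; the exact maximiser is used here.)
Optimal iterations = 291168

291168


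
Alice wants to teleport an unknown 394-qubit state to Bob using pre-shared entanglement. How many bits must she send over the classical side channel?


Quantum teleportation requires 2 classical bits per qubit teleported.
394 qubit(s) -> 2 * 394 = 788 classical bits

788


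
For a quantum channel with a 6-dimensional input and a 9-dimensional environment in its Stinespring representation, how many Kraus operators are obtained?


Tracing out the environment in an orthonormal basis {|i>_E} gives Kraus operators K_i = <i|_E U |0>_E.
Number of Kraus operators = dim(H_env) = d_env
= 9

9


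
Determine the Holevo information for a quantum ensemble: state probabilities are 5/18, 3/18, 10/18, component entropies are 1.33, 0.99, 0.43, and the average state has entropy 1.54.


chi = S(rho) - sum_i p_i * S(rho_i)
Weighted entropy = 5/18 * 1.33 + 3/18 * 0.99 + 10/18 * 0.43
= 0.7733
chi = 1.54 - 0.7733
= 0.7667

0.7667


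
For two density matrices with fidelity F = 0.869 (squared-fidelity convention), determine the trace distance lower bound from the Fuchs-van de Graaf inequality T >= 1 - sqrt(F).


Fuchs-van de Graaf (squared-fidelity convention): 1 - sqrt(F) <= T <= sqrt(1 - F).
Lower bound: T >= 1 - sqrt(F)
sqrt(F) = sqrt(0.869) = 0.9322
T >= 1 - 0.9322
T >= 0.0678

0.0678


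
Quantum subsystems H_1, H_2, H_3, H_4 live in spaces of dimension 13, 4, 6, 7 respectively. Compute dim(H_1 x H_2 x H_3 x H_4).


dim(H_1 x H_2 x H_3 x H_4) = 13 * 4 * 6 * 7
= 52 * 6 * 7
= 312 * 7
= 2184

2184


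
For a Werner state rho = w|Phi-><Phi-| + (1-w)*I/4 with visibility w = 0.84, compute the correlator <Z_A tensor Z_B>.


|Phi-> = (|00> - |11>)/sqrt(2)
For the pure Bell state, <Z_A Z_B> = +1 (Bell-state Pauli correlator).
The maximally-mixed part I/4 has tr(I/4 * P tensor P) = 0 for any traceless Pauli P.
So <Z_A Z_B>_rho = w * (+1) + (1 - w) * 0
= 0.84 * (+1)
= 0.8400

0.8400


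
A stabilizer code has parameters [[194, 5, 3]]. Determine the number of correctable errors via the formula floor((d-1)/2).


Code parameters: [[194, 5, 3]], distance d = 3.
Number of correctable errors = floor((d-1)/2)
= floor((3 - 1)/2)
= floor(2/2)
= 1

1


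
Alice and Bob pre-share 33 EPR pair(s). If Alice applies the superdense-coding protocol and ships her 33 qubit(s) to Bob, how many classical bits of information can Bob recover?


Superdense coding allows 2 classical bits per shared entangled pair.
33 pair(s) -> 2 * 33 = 66 classical bits

66


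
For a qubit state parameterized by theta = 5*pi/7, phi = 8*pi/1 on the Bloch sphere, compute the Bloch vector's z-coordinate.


theta = 2.2440, phi = 25.1327
r_z = cos(theta) = -0.6235

-0.6235


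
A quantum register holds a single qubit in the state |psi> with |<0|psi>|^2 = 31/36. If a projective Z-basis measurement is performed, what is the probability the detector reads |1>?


|alpha|^2 = 31/36 = 0.8611
|beta|^2 = 1 - 31/36 = 5/36 = 0.1389
P(|1>) = |beta|^2 = 0.1389

0.1389


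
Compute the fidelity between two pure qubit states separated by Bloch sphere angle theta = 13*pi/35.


For states separated by angle theta on Bloch sphere:
F = cos^2(theta/2)
theta = 13*pi/35 = 1.1669
theta/2 = 0.5834
cos(theta/2) = 0.8346
F = 0.6965

0.6965


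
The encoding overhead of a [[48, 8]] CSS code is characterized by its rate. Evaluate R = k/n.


Code rate R = k/n
= 8/48
= 0.1667

0.1667


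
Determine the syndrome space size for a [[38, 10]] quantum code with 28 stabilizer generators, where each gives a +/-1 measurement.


Each stabilizer generator gives a binary (+1 or -1) measurement outcome.
With 28 independent generators:
Total syndromes = 2^28
= 268435456

268435456


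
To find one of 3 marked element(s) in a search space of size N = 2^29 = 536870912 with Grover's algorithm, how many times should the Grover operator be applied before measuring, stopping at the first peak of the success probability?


After j Grover iterations the success probability is P(j) = sin^2((2j+1)*theta), where sin(theta) = sqrt(k/N).
N = 2^29 = 536870912, k = 3
sin(theta) = sqrt(k/N) = 7.475249459e-05
theta = arcsin(sqrt(k/N)) = 7.475249466e-05 rad
P(j) reaches its first maximum when (2j+1)*theta is as close as possible to pi/2, i.e. j = round(pi/(4*theta) - 1/2).
pi/(4*theta) - 1/2 = 10506.1482
(For comparison, the common estimate pi/4 * sqrt(N/k) = 10506.6482; the exact maximiser is used here.)
Optimal iterations = 10506

10506


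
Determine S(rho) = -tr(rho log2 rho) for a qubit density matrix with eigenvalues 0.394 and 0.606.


S = -p*log2(p) - (1-p)*log2(1-p)
p = 0.3940, 1-p = 0.6060
= -0.3940 * log2(0.3940) - 0.6060 * log2(0.6060)
= -(-0.5294) - (-0.4379)
= 0.9673

0.9673


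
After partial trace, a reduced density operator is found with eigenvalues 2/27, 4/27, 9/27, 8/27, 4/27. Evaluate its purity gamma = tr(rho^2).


tr(rho^2) = sum of eigenvalues squared
= (2/27)^2 + (4/27)^2 + (9/27)^2 + (8/27)^2 + (4/27)^2
= (4 + 16 + 81 + 64 + 16) / 729
= 181/729
= 0.2483

0.2483


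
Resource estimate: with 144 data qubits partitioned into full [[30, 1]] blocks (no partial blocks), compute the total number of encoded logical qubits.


Each code block uses 30 physical qubits for 1 logical qubit(s).
Number of complete blocks = floor(144 / 30) = 4
Logical qubits = 4 * 1
= 4

4


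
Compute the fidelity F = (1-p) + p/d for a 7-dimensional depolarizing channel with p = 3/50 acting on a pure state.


F = (1-p) + p/d
= (1 - 0.0600) + 0.0600/7
= 0.9400 + 0.0086
= 0.9486

0.9486


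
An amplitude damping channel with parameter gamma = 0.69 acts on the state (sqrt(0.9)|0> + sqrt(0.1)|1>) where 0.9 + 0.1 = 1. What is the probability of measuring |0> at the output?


For amplitude damping with parameter gamma on state sqrt(a)|0> + sqrt(b)|1>:
alpha^2 = 0.9, beta^2 = 0.1
P(|0>) = alpha^2 + gamma * beta^2
= 0.9 + 0.69 * 0.1
= 0.9 + 0.0690
= 0.9690

0.9690


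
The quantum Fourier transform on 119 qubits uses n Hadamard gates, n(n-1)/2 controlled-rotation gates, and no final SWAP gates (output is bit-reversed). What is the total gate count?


Hadamard gates: 119
Controlled rotations: n*(n-1)/2 = 119*118/2 = 7021
SWAP gates: 0 (omitted)
Total = 119 + 7021
= 7140

7140


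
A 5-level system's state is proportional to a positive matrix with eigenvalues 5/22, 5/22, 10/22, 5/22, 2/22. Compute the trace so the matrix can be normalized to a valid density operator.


tr(M) = sum of eigenvalues
= 5/22 + 5/22 + 10/22 + 5/22 + 2/22
= 27/22
= 1.2273

1.2273


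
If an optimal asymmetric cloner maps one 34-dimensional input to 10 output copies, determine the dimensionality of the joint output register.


Output space = H^(tensor 10) where dim(H) = 34
dim = 34^10
= 1156 (after 2 factors)
= 39304 (after 3 factors)
= 1336336 (after 4 factors)
= 45435424 (after 5 factors)
= 1544804416 (after 6 factors)
= 52523350144 (after 7 factors)
= 1785793904896 (after 8 factors)
= 60716992766464 (after 9 factors)
= 2064377754059776 (after 10 factors)
= 2064377754059776

2064377754059776


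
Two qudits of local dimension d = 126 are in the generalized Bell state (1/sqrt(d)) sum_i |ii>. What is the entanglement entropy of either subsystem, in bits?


For a maximally entangled state in d x d:
S = log2(d) = log2(126)
= 6.9773

6.9773


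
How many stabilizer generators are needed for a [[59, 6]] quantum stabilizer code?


For an [[n,k]] stabilizer code:
Number of stabilizer generators = n - k
= 59 - 6
= 53

53


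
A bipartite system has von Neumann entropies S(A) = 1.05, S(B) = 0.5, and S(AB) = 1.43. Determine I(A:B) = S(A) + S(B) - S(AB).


I(A:B) = S(A) + S(B) - S(AB)
= 1.05 + 0.5 - 1.43
= 0.1200

0.1200


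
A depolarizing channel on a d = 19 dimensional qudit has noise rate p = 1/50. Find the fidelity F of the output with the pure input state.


F = (1-p) + p/d
= (1 - 0.0200) + 0.0200/19
= 0.9800 + 0.0011
= 0.9811

0.9811


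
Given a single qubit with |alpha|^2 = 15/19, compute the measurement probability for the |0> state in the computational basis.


|alpha|^2 = 15/19 = 0.7895
|beta|^2 = 1 - 15/19 = 4/19 = 0.2105
P(|0>) = |alpha|^2 = 0.7895

0.7895


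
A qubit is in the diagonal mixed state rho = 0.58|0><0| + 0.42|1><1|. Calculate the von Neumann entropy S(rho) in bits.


S = -p*log2(p) - (1-p)*log2(1-p)
p = 0.5800, 1-p = 0.4200
= -0.5800 * log2(0.5800) - 0.4200 * log2(0.4200)
= -(-0.4558) - (-0.5256)
= 0.9815

0.9815


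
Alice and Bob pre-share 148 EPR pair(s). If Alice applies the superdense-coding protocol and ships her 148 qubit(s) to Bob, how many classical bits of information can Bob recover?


Superdense coding allows 2 classical bits per shared entangled pair.
148 pair(s) -> 2 * 148 = 296 classical bits

296


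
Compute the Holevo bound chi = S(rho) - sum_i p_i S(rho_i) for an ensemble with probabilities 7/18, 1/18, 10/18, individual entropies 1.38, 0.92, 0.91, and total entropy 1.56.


chi = S(rho) - sum_i p_i * S(rho_i)
Weighted entropy = 7/18 * 1.38 + 1/18 * 0.92 + 10/18 * 0.91
= 1.0933
chi = 1.56 - 1.0933
= 0.4667

0.4667


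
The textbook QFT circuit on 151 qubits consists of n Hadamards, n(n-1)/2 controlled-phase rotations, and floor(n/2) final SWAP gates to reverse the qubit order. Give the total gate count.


Hadamard gates: 151
Controlled rotations: n*(n-1)/2 = 151*150/2 = 11325
SWAP gates: floor(n/2) = floor(151/2) = 75
Total = 151 + 11325 + 75
= 11551

11551


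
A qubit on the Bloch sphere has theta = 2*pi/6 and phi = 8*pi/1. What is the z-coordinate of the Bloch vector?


theta = 1.0472, phi = 25.1327
r_z = cos(theta) = 0.5000

0.5000


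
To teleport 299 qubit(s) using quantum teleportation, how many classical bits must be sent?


Quantum teleportation requires 2 classical bits per qubit teleported.
299 qubit(s) -> 2 * 299 = 598 classical bits

598


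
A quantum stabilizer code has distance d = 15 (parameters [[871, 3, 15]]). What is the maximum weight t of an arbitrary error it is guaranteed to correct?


Code parameters: [[871, 3, 15]], distance d = 15.
Number of correctable errors = floor((d-1)/2)
= floor((15 - 1)/2)
= floor(14/2)
= 7

7


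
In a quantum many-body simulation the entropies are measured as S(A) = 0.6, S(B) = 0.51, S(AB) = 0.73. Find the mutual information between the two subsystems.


I(A:B) = S(A) + S(B) - S(AB)
= 0.6 + 0.51 - 0.73
= 0.3800

0.3800


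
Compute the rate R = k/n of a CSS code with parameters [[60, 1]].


Code rate R = k/n
= 1/60
= 0.0167

0.0167


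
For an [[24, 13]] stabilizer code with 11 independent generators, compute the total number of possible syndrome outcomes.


Each stabilizer generator gives a binary (+1 or -1) measurement outcome.
With 11 independent generators:
Total syndromes = 2^11
= 2048

2048


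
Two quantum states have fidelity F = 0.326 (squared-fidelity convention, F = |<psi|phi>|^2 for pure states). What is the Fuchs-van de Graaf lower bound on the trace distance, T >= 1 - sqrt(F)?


Fuchs-van de Graaf (squared-fidelity convention): 1 - sqrt(F) <= T <= sqrt(1 - F).
Lower bound: T >= 1 - sqrt(F)
sqrt(F) = sqrt(0.326) = 0.5710
T >= 1 - 0.5710
T >= 0.4290

0.4290


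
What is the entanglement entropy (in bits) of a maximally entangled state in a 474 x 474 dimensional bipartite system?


For a maximally entangled state in d x d:
S = log2(d) = log2(474)
= 8.8887

8.8887


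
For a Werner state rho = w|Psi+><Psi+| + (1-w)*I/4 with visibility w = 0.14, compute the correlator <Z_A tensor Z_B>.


|Psi+> = (|01> + |10>)/sqrt(2)
For the pure Bell state, <Z_A Z_B> = -1 (Bell-state Pauli correlator).
The maximally-mixed part I/4 has tr(I/4 * P tensor P) = 0 for any traceless Pauli P.
So <Z_A Z_B>_rho = w * (-1) + (1 - w) * 0
= 0.14 * (-1)
= -0.1400

-0.1400


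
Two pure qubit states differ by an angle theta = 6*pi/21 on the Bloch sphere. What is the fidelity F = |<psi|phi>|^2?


For states separated by angle theta on Bloch sphere:
F = cos^2(theta/2)
theta = 6*pi/21 = 0.8976
theta/2 = 0.4488
cos(theta/2) = 0.9010
F = 0.8117

0.8117


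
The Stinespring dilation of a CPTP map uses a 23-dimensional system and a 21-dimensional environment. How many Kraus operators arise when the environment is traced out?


Tracing out the environment in an orthonormal basis {|i>_E} gives Kraus operators K_i = <i|_E U |0>_E.
Number of Kraus operators = dim(H_env) = d_env
= 21

21


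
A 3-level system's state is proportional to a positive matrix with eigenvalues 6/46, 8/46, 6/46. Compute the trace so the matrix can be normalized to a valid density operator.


tr(M) = sum of eigenvalues
= 6/46 + 8/46 + 6/46
= 20/46
= 0.4348

0.4348


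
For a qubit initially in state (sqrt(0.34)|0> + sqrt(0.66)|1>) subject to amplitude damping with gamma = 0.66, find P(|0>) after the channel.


For amplitude damping with parameter gamma on state sqrt(a)|0> + sqrt(b)|1>:
alpha^2 = 0.34, beta^2 = 0.66
P(|0>) = alpha^2 + gamma * beta^2
= 0.34 + 0.66 * 0.66
= 0.34 + 0.4356
= 0.7756

0.7756


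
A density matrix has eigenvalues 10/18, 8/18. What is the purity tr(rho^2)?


tr(rho^2) = sum of eigenvalues squared
= (10/18)^2 + (8/18)^2
= (100 + 64) / 324
= 164/324
= 0.5062

0.5062


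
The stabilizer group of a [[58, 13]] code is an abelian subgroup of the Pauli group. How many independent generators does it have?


For an [[n,k]] stabilizer code:
Number of stabilizer generators = n - k
= 58 - 13
= 45

45


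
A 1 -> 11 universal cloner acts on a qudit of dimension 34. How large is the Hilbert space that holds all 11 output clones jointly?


Output space = H^(tensor 11) where dim(H) = 34
dim = 34^11
= 1156 (after 2 factors)
= 39304 (after 3 factors)
= 1336336 (after 4 factors)
= 45435424 (after 5 factors)
= 1544804416 (after 6 factors)
= 52523350144 (after 7 factors)
= 1785793904896 (after 8 factors)
= 60716992766464 (after 9 factors)
= 2064377754059776 (after 10 factors)
= 70188843638032384 (after 11 factors)
= 70188843638032384

70188843638032384


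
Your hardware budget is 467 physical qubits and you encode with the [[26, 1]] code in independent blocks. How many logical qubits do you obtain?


Each code block uses 26 physical qubits for 1 logical qubit(s).
Number of complete blocks = floor(467 / 26) = 17
Logical qubits = 17 * 1
= 17

17


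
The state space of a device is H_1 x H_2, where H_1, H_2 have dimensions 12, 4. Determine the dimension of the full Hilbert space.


dim(H_1 x H_2) = 12 * 4
= 48

48


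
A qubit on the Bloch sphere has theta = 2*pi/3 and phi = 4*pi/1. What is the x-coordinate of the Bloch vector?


theta = 2.0944, phi = 12.5664
r_x = sin(theta)*cos(phi) = 0.8660 * 1.0000
r_x = 0.8660

0.8660


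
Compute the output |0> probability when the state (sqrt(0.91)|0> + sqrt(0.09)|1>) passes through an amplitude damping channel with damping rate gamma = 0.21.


For amplitude damping with parameter gamma on state sqrt(a)|0> + sqrt(b)|1>:
alpha^2 = 0.91, beta^2 = 0.09
P(|0>) = alpha^2 + gamma * beta^2
= 0.91 + 0.21 * 0.09
= 0.91 + 0.0189
= 0.9289

0.9289


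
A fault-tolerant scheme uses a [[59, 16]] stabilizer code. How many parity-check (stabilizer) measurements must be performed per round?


For an [[n,k]] stabilizer code:
Number of stabilizer generators = n - k
= 59 - 16
= 43

43


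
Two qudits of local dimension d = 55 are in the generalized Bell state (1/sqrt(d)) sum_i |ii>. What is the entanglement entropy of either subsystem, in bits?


For a maximally entangled state in d x d:
S = log2(d) = log2(55)
= 5.7814

5.7814


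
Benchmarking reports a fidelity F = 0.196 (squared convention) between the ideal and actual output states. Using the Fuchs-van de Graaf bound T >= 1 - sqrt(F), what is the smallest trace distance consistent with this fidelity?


Fuchs-van de Graaf (squared-fidelity convention): 1 - sqrt(F) <= T <= sqrt(1 - F).
Lower bound: T >= 1 - sqrt(F)
sqrt(F) = sqrt(0.196) = 0.4427
T >= 1 - 0.4427
T >= 0.5573

0.5573


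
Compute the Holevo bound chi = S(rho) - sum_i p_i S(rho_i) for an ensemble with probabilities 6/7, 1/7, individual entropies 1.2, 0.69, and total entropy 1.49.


chi = S(rho) - sum_i p_i * S(rho_i)
Weighted entropy = 6/7 * 1.2 + 1/7 * 0.69
= 1.1271
chi = 1.49 - 1.1271
= 0.3629

0.3629


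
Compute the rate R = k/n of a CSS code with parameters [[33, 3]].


Code rate R = k/n
= 3/33
= 0.0909

0.0909


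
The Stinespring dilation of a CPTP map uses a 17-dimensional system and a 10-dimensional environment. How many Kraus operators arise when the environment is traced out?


Tracing out the environment in an orthonormal basis {|i>_E} gives Kraus operators K_i = <i|_E U |0>_E.
Number of Kraus operators = dim(H_env) = d_env
= 10

10


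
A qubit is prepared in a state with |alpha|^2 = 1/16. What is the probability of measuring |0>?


|alpha|^2 = 1/16 = 0.0625
|beta|^2 = 1 - 1/16 = 15/16 = 0.9375
P(|0>) = |alpha|^2 = 0.0625

0.0625


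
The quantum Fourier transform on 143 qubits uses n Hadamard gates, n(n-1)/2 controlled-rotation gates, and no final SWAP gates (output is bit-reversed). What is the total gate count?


Hadamard gates: 143
Controlled rotations: n*(n-1)/2 = 143*142/2 = 10153
SWAP gates: 0 (omitted)
Total = 143 + 10153
= 10296

10296


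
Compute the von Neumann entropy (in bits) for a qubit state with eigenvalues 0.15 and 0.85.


S = -p*log2(p) - (1-p)*log2(1-p)
p = 0.1500, 1-p = 0.8500
= -0.1500 * log2(0.1500) - 0.8500 * log2(0.8500)
= -(-0.4105) - (-0.1993)
= 0.6098

0.6098


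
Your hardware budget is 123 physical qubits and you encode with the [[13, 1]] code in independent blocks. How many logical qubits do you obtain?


Each code block uses 13 physical qubits for 1 logical qubit(s).
Number of complete blocks = floor(123 / 13) = 9
Logical qubits = 9 * 1
= 9

9


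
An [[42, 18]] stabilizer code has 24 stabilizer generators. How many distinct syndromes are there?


Each stabilizer generator gives a binary (+1 or -1) measurement outcome.
With 24 independent generators:
Total syndromes = 2^24
= 16777216

16777216


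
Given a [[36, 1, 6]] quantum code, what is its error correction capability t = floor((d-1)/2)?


Code parameters: [[36, 1, 6]], distance d = 6.
Number of correctable errors = floor((d-1)/2)
= floor((6 - 1)/2)
= floor(5/2)
= 2

2


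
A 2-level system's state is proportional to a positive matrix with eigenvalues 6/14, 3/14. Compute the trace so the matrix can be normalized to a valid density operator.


tr(M) = sum of eigenvalues
= 6/14 + 3/14
= 9/14
= 0.6429

0.6429


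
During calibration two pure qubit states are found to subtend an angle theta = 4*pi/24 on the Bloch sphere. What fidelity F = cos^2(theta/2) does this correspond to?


For states separated by angle theta on Bloch sphere:
F = cos^2(theta/2)
theta = 4*pi/24 = 0.5236
theta/2 = 0.2618
cos(theta/2) = 0.9659
F = 0.9330

0.9330


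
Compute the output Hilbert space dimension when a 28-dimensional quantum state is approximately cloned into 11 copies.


Output space = H^(tensor 11) where dim(H) = 28
dim = 28^11
= 784 (after 2 factors)
= 21952 (after 3 factors)
= 614656 (after 4 factors)
= 17210368 (after 5 factors)
= 481890304 (after 6 factors)
= 13492928512 (after 7 factors)
= 377801998336 (after 8 factors)
= 10578455953408 (after 9 factors)
= 296196766695424 (after 10 factors)
= 8293509467471872 (after 11 factors)
= 8293509467471872

8293509467471872


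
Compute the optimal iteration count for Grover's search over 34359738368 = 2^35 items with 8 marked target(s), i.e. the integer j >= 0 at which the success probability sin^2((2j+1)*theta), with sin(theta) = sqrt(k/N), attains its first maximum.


After j Grover iterations the success probability is P(j) = sin^2((2j+1)*theta), where sin(theta) = sqrt(k/N).
N = 2^35 = 34359738368, k = 8
sin(theta) = sqrt(k/N) = 1.525878906e-05
theta = arcsin(sqrt(k/N)) = 1.525878906e-05 rad
P(j) reaches its first maximum when (2j+1)*theta is as close as possible to pi/2, i.e. j = round(pi/(4*theta) - 1/2).
pi/(4*theta) - 1/2 = 51471.3540
(For comparison, the common estimate pi/4 * sqrt(N/k) = 51471.8540; the exact maximiser is used here.)
Optimal iterations = 51471

51471


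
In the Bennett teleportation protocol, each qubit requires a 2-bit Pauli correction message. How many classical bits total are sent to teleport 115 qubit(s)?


Quantum teleportation requires 2 classical bits per qubit teleported.
115 qubit(s) -> 2 * 115 = 230 classical bits

230


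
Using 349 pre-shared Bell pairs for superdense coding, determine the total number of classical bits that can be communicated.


Superdense coding allows 2 classical bits per shared entangled pair.
349 pair(s) -> 2 * 349 = 698 classical bits

698


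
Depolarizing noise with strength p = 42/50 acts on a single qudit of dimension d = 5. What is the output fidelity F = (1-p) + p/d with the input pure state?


F = (1-p) + p/d
= (1 - 0.8400) + 0.8400/5
= 0.1600 + 0.1680
= 0.3280

0.3280


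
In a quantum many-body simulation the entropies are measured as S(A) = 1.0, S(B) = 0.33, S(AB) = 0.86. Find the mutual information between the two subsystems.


I(A:B) = S(A) + S(B) - S(AB)
= 1.0 + 0.33 - 0.86
= 0.4700

0.4700


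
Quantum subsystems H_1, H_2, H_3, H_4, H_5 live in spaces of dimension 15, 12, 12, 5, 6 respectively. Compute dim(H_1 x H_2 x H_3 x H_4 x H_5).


dim(H_1 x H_2 x H_3 x H_4 x H_5) = 15 * 12 * 12 * 5 * 6
= 180 * 12 * 5 * 6
= 2160 * 5 * 6
= 10800 * 6
= 64800

64800


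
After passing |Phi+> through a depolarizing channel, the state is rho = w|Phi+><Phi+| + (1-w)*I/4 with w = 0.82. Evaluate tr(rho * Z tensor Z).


|Phi+> = (|00> + |11>)/sqrt(2)
For the pure Bell state, <Z_A Z_B> = +1 (Bell-state Pauli correlator).
The maximally-mixed part I/4 has tr(I/4 * P tensor P) = 0 for any traceless Pauli P.
So <Z_A Z_B>_rho = w * (+1) + (1 - w) * 0
= 0.82 * (+1)
= 0.8200

0.8200


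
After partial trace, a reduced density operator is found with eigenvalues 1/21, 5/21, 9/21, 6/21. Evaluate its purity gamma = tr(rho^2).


tr(rho^2) = sum of eigenvalues squared
= (1/21)^2 + (5/21)^2 + (9/21)^2 + (6/21)^2
= (1 + 25 + 81 + 36) / 441
= 143/441
= 0.3243

0.3243


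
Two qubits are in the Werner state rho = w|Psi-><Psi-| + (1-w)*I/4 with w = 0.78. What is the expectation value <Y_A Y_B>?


|Psi-> = (|01> - |10>)/sqrt(2)
For the pure Bell state, <Y_A Y_B> = -1 (Bell-state Pauli correlator).
The maximally-mixed part I/4 has tr(I/4 * P tensor P) = 0 for any traceless Pauli P.
So <Y_A Y_B>_rho = w * (-1) + (1 - w) * 0
= 0.78 * (-1)
= -0.7800

-0.7800


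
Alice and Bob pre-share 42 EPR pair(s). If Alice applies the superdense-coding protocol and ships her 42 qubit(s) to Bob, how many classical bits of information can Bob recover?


Superdense coding allows 2 classical bits per shared entangled pair.
42 pair(s) -> 2 * 42 = 84 classical bits

84


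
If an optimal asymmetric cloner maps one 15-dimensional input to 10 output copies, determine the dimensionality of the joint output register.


Output space = H^(tensor 10) where dim(H) = 15
dim = 15^10
= 225 (after 2 factors)
= 3375 (after 3 factors)
= 50625 (after 4 factors)
= 759375 (after 5 factors)
= 11390625 (after 6 factors)
= 170859375 (after 7 factors)
= 2562890625 (after 8 factors)
= 38443359375 (after 9 factors)
= 576650390625 (after 10 factors)
= 576650390625

576650390625


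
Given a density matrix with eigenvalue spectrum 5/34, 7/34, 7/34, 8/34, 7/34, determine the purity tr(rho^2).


tr(rho^2) = sum of eigenvalues squared
= (5/34)^2 + (7/34)^2 + (7/34)^2 + (8/34)^2 + (7/34)^2
= (25 + 49 + 49 + 64 + 49) / 1156
= 236/1156
= 0.2042

0.2042


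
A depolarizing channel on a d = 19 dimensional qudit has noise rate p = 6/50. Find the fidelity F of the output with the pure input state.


F = (1-p) + p/d
= (1 - 0.1200) + 0.1200/19
= 0.8800 + 0.0063
= 0.8863

0.8863


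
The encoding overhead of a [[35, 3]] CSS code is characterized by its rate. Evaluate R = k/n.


Code rate R = k/n
= 3/35
= 0.0857

0.0857


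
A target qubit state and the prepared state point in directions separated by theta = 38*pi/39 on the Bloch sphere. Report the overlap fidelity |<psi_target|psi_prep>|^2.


For states separated by angle theta on Bloch sphere:
F = cos^2(theta/2)
theta = 38*pi/39 = 3.0610
theta/2 = 1.5305
cos(theta/2) = 0.0403
F = 0.0016

0.0016


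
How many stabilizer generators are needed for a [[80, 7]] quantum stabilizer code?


For an [[n,k]] stabilizer code:
Number of stabilizer generators = n - k
= 80 - 7
= 73

73


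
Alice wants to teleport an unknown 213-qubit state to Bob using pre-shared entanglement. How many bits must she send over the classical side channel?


Quantum teleportation requires 2 classical bits per qubit teleported.
213 qubit(s) -> 2 * 213 = 426 classical bits

426


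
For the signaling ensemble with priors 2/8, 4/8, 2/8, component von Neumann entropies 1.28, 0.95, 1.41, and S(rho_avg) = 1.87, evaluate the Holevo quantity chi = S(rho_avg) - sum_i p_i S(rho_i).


chi = S(rho) - sum_i p_i * S(rho_i)
Weighted entropy = 2/8 * 1.28 + 4/8 * 0.95 + 2/8 * 1.41
= 1.1475
chi = 1.87 - 1.1475
= 0.7225

0.7225


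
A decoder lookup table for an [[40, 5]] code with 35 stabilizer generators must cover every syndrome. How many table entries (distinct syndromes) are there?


Each stabilizer generator gives a binary (+1 or -1) measurement outcome.
With 35 independent generators:
Total syndromes = 2^35
= 34359738368

34359738368


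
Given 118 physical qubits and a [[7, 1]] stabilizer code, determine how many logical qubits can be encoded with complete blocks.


Each code block uses 7 physical qubits for 1 logical qubit(s).
Number of complete blocks = floor(118 / 7) = 16
Logical qubits = 16 * 1
= 16

16


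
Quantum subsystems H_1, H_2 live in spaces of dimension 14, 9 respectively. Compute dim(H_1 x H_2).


dim(H_1 x H_2) = 14 * 9
= 126

126


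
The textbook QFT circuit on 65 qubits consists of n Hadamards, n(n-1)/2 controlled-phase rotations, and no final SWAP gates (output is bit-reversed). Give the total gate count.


Hadamard gates: 65
Controlled rotations: n*(n-1)/2 = 65*64/2 = 2080
SWAP gates: 0 (omitted)
Total = 65 + 2080
= 2145

2145


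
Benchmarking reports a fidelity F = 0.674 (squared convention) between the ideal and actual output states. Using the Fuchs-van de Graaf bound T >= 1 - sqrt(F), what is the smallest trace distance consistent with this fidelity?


Fuchs-van de Graaf (squared-fidelity convention): 1 - sqrt(F) <= T <= sqrt(1 - F).
Lower bound: T >= 1 - sqrt(F)
sqrt(F) = sqrt(0.674) = 0.8210
T >= 1 - 0.8210
T >= 0.1790

0.1790
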